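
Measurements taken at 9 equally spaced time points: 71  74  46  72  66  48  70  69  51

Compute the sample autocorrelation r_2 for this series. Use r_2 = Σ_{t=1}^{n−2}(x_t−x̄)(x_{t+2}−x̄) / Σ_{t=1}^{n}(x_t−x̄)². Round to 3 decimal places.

Mean x̄ = (71 + 74 + 46 + 72 + 66 + 48 + 70 + 69 + 51)/9 = 63.0000
Σ(x_t−x̄)(x_{t+2}−x̄) = (-136.0000) + (99.0000) + (-51.0000) + (-135.0000) + (21.0000) + (-90.0000) + (-84.0000) = -376.0000
Denominator Σ(x_t−x̄)² = 1018.0000
r_2 = -376.0000 / 1018.0000 = -0.369

-0.369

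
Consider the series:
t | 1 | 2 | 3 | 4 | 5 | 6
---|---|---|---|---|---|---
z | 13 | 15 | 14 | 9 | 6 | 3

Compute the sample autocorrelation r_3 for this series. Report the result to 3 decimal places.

-0.440

Mean z̄ = (13 + 15 + 14 + 9 + 6 + 3)/6 = 10.0000
Deviations from mean: 3.0000, 5.0000, 4.0000, -1.0000, -4.0000, -7.0000
Σ(z_t−z̄)(z_{t+3}−z̄) = (-3.0000) + (-20.0000) + (-28.0000) = -51.0000
Denominator Σ(z_t−z̄)² = 116.0000
r_3 = -51.0000 / 116.0000 = -0.440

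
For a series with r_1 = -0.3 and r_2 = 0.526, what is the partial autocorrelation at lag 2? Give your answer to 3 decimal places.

φ_{22} = (r_2 − r_1²) / (1 − r_1²)
r_1² = (-0.3)² = 0.09
Numerator = 0.526 − 0.0900 = 0.4360; denominator = 1 − 0.0900 = 0.9100
φ_{22} = 0.4360 / 0.9100 = 0.479

0.479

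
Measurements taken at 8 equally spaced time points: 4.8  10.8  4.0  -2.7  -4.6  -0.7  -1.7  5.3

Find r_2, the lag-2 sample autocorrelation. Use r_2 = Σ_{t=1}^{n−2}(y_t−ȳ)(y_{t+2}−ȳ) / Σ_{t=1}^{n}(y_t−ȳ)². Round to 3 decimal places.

-0.118

Mean ȳ = (4.8 + 10.8 + 4.0 − 2.7 − 4.6 − 0.7 − 1.7 + 5.3)/8 = 1.9000
Deviations from mean: 2.9000, 8.9000, 2.1000, -4.6000, -6.5000, -2.6000, -3.6000, 3.4000
Σ(y_t−ȳ)(y_{t+2}−ȳ) = (6.0900) + (-40.9400) + (-13.6500) + (11.9600) + (23.4000) + (-8.8400) = -21.9800
Denominator Σ(y_t−ȳ)² = 186.7200
r_2 = -21.9800 / 186.7200 = -0.118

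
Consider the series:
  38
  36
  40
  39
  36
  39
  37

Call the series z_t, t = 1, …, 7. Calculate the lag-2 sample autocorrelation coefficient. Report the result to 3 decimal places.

Mean z̄ = (38 + 36 + 40 + 39 + 36 + 39 + 37)/7 = 37.8571
Deviations from mean: 0.1429, -1.8571, 2.1429, 1.1429, -1.8571, 1.1429, -0.8571
Σ(z_t−z̄)(z_{t+2}−z̄) = (0.3061) + (-2.1224) + (-3.9796) + (1.3061) + (1.5918) = -2.8980
Denominator Σ(z_t−z̄)² = 14.8571
r_2 = -2.8980 / 14.8571 = -0.195

-0.195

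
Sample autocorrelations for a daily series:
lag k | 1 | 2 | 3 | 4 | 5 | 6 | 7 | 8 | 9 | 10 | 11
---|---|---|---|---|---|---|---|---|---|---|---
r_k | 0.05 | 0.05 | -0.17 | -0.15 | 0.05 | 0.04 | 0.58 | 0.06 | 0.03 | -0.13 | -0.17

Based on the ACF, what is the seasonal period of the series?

The largest autocorrelation is r_7 = 0.58; the remaining lags stay at or below 0.06.
The dominant spike at lag 7 indicates a seasonal period of 7.

7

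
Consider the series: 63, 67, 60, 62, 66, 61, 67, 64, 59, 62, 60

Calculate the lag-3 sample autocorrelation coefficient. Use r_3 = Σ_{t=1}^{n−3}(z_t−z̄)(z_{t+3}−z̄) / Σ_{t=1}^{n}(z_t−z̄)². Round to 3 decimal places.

Mean z̄ = (63 + 67 + 60 + 62 + 66 + 61 + 67 + 64 + 59 + 62 + 60)/11 = 62.8182
Numerator Σ_{t=1}^{8}(z_t−z̄)(z_{t+3}−z̄) = 18.8099
Denominator Σ(z_t−z̄)² = 81.6364
r_3 = 18.8099 / 81.6364 = 0.230

0.230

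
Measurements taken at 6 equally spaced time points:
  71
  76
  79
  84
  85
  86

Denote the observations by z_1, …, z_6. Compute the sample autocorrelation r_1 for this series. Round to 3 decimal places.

Mean z̄ = (71 + 76 + 79 + 84 + 85 + 86)/6 = 80.1667
Deviations from mean: -9.1667, -4.1667, -1.1667, 3.8333, 4.8333, 5.8333
Numerator Σ_{t=1}^{5}(z_t−z̄)(z_{t+1}−z̄) = 85.3056
Denominator Σ(z_t−z̄)² = 174.8333
r_1 = 85.3056 / 174.8333 = 0.488

0.488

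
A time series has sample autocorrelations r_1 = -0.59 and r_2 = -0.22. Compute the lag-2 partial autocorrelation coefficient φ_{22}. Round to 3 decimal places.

φ_{22} = (r_2 − r_1²) / (1 − r_1²)
r_1² = (-0.59)² = 0.3481
Numerator = -0.22 − 0.3481 = -0.5681; denominator = 1 − 0.3481 = 0.6519
φ_{22} = -0.5681 / 0.6519 = -0.871

-0.871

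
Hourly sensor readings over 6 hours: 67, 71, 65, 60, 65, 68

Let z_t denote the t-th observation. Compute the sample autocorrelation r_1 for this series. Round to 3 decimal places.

Mean z̄ = (67 + 71 + 65 + 60 + 65 + 68)/6 = 66.0000
Deviations from mean: 1.0000, 5.0000, -1.0000, -6.0000, -1.0000, 2.0000
Numerator Σ_{t=1}^{5}(z_t−z̄)(z_{t+1}−z̄) = 10.0000
Denominator Σ(z_t−z̄)² = 68.0000
r_1 = 10.0000 / 68.0000 = 0.147

0.147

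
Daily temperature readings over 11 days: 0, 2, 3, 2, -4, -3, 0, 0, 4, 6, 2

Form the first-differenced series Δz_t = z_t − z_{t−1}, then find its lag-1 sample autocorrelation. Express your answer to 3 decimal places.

First differences Δz: 2, 1, -1, -6, 1, 3, 0, 4, 2, -4
Mean of differences = 0.2000
Numerator Σ(Δz_t−Δz̄)(Δz_{t+1}−Δz̄) = 3.1600
Denominator Σ(Δz_t−Δz̄)² = 87.6000
r_1(Δz) = 3.1600 / 87.6000 = 0.036

0.036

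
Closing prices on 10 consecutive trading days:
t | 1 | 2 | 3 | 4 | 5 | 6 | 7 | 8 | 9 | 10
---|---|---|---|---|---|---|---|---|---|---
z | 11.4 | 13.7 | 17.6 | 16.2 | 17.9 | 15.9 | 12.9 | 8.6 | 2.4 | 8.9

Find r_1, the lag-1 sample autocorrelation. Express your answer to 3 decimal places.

0.643

Mean z̄ = (11.4 + 13.7 + 17.6 + 16.2 + 17.9 + 15.9 + 12.9 + 8.6 + 2.4 + 8.9)/10 = 12.5500
Numerator Σ_{t=1}^{9}(z_t−z̄)(z_{t+1}−z̄) = 137.2975
Denominator Σ(z_t−z̄)² = 213.3850
r_1 = 137.2975 / 213.3850 = 0.643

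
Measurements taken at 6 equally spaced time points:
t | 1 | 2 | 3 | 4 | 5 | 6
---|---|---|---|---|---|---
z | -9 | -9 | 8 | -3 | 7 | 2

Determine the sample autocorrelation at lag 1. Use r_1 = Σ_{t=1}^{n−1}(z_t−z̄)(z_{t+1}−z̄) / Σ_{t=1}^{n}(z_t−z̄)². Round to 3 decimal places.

-0.072

Mean z̄ = (-9 − 9 + 8 − 3 + 7 + 2)/6 = -0.6667
Σ(z_t−z̄)(z_{t+1}−z̄) = (69.4444) + (-72.2222) + (-20.2222) + (-17.8889) + (20.4444) = -20.4444
Denominator Σ(z_t−z̄)² = 285.3333
r_1 = -20.4444 / 285.3333 = -0.072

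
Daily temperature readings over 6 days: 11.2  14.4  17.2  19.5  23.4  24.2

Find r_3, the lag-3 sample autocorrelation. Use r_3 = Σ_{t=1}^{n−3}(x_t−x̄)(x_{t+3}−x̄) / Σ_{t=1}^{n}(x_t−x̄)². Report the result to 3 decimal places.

-0.270

Mean x̄ = (11.2 + 14.4 + 17.2 + 19.5 + 23.4 + 24.2)/6 = 18.3167
Deviations from mean: -7.1167, -3.9167, -1.1167, 1.1833, 5.0833, 5.8833
Σ(x_t−x̄)(x_{t+3}−x̄) = (-8.4214) + (-19.9097) + (-6.5697) = -34.9008
Denominator Σ(x_t−x̄)² = 129.0883
r_3 = -34.9008 / 129.0883 = -0.270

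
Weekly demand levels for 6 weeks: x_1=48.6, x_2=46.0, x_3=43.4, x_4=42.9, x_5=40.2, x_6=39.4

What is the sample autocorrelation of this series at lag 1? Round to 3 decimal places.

Mean x̄ = (48.6 + 46.0 + 43.4 + 42.9 + 40.2 + 39.4)/6 = 43.4167
Deviations from mean: 5.1833, 2.5833, -0.0167, -0.5167, -3.2167, -4.0167
Numerator Σ_{t=1}^{5}(x_t−x̄)(x_{t+1}−x̄) = 27.9381
Denominator Σ(x_t−x̄)² = 60.2883
r_1 = 27.9381 / 60.2883 = 0.463

0.463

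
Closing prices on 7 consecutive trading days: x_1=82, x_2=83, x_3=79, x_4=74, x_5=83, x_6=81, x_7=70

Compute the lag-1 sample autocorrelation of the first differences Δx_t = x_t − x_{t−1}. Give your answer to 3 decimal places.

-0.147

First differences Δx: 1, -4, -5, 9, -2, -11
Mean of differences = -2.0000
Numerator Σ(Δx_t−Δx̄)(Δx_{t+1}−Δx̄) = -33.0000
Denominator Σ(Δx_t−Δx̄)² = 224.0000
r_1(Δx) = -33.0000 / 224.0000 = -0.147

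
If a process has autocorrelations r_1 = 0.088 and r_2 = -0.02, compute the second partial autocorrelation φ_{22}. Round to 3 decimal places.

φ_{22} = (r_2 − r_1²) / (1 − r_1²)
r_1² = (0.088)² = 0.007744
Numerator = -0.02 − 0.0077 = -0.0277; denominator = 1 − 0.0077 = 0.9923
φ_{22} = -0.0277 / 0.9923 = -0.028

-0.028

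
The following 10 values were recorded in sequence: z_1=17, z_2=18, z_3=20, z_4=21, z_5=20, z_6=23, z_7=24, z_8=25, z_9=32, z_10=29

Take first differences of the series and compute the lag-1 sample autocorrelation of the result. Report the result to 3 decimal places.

First differences Δz: 1, 2, 1, -1, 3, 1, 1, 7, -3
Mean of differences = 1.3333
Numerator Σ(Δz_t−Δz̄)(Δz_{t+1}−Δz̄) = -30.4444
Denominator Σ(Δz_t−Δz̄)² = 60.0000
r_1(Δz) = -30.4444 / 60.0000 = -0.507

-0.507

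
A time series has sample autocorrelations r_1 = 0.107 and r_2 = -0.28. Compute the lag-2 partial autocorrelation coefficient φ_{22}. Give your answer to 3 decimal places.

-0.295

φ_{22} = (r_2 − r_1²) / (1 − r_1²)
r_1² = (0.107)² = 0.011449
Numerator = -0.28 − 0.0114 = -0.2914; denominator = 1 − 0.0114 = 0.9886
φ_{22} = -0.2914 / 0.9886 = -0.295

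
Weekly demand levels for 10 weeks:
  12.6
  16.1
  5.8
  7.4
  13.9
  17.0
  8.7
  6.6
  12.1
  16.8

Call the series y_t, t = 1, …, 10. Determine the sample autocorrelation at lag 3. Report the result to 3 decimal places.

Mean ȳ = (12.6 + 16.1 + 5.8 + 7.4 + 13.9 + 17.0 + 8.7 + 6.6 + 12.1 + 16.8)/10 = 11.7000
Numerator Σ_{t=1}^{7}(y_t−ȳ)(y_{t+3}−ȳ) = -36.9600
Denominator Σ(y_t−ȳ)² = 167.5800
r_3 = -36.9600 / 167.5800 = -0.221

-0.221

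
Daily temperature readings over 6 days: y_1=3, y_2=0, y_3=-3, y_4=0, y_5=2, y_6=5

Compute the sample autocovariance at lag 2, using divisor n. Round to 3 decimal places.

Mean ȳ = (3 + 0 − 3 + 0 + 2 + 5)/6 = 1.1667
Deviations: 1.8333, -1.1667, -4.1667, -1.1667, 0.8333, 3.8333
Σ_{t=1}^{4}(y_t−ȳ)(y_{t+2}−ȳ) = -14.2222
γ_2 = -14.2222 / 6 = -2.370

-2.370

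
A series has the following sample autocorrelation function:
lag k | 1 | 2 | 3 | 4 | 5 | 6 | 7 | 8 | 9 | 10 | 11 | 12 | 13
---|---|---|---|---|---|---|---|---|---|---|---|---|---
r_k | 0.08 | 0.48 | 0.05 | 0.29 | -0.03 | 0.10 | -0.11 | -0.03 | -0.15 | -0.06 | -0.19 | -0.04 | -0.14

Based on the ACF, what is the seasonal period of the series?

The largest autocorrelation is r_2 = 0.48, with a weaker echo at lag 4 (0.29); the remaining lags stay at or below 0.10.
The dominant spike at lag 2 indicates a seasonal period of 2.

2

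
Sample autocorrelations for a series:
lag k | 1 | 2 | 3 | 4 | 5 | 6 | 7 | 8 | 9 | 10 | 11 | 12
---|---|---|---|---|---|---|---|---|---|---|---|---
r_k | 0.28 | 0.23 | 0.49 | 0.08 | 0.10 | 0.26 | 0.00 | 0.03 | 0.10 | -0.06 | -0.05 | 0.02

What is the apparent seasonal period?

The largest autocorrelation is r_3 = 0.49; the remaining lags stay at or below 0.28. The elevated value at lag 1 (0.28), dropping to 0.23 at lag 2, reflects decaying short-term dependence rather than seasonality.
The dominant spike at lag 3 indicates a seasonal period of 3.

3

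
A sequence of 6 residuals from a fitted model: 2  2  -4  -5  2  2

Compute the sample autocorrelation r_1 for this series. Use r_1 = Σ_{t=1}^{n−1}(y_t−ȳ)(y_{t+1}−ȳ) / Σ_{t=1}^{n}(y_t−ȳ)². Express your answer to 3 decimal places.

0.161

Mean ȳ = (2 + 2 − 4 − 5 + 2 + 2)/6 = -0.1667
Deviations from mean: 2.1667, 2.1667, -3.8333, -4.8333, 2.1667, 2.1667
Numerator Σ_{t=1}^{5}(y_t−ȳ)(y_{t+1}−ȳ) = 9.1389
Denominator Σ(y_t−ȳ)² = 56.8333
r_1 = 9.1389 / 56.8333 = 0.161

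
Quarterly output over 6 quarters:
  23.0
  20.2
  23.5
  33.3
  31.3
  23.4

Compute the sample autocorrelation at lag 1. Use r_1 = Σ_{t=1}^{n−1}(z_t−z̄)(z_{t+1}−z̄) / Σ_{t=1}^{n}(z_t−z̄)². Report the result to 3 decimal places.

Mean z̄ = (23.0 + 20.2 + 23.5 + 33.3 + 31.3 + 23.4)/6 = 25.7833
Deviations from mean: -2.7833, -5.5833, -2.2833, 7.5167, 5.5167, -2.3833
Σ(z_t−z̄)(z_{t+1}−z̄) = (15.5403) + (12.7486) + (-17.1631) + (41.4669) + (-13.1481) = 39.4447
Denominator Σ(z_t−z̄)² = 136.7483
r_1 = 39.4447 / 136.7483 = 0.288

0.288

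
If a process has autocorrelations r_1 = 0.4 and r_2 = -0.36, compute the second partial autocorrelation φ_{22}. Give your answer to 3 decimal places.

φ_{22} = (r_2 − r_1²) / (1 − r_1²)
r_1² = (0.4)² = 0.16
Numerator = -0.36 − 0.1600 = -0.5200; denominator = 1 − 0.1600 = 0.8400
φ_{22} = -0.5200 / 0.8400 = -0.619

-0.619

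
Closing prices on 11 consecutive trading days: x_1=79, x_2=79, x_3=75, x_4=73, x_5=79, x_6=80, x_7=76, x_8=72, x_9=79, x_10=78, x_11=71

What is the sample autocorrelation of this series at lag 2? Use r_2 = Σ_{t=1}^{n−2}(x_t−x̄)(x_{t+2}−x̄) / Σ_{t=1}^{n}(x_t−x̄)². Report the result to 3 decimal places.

-0.643

Mean x̄ = (79 + 79 + 75 + 73 + 79 + 80 + 76 + 72 + 79 + 78 + 71)/11 = 76.4545
Numerator Σ_{t=1}^{9}(x_t−x̄)(x_{t+2}−x̄) = -67.3223
Denominator Σ(x_t−x̄)² = 104.7273
r_2 = -67.3223 / 104.7273 = -0.643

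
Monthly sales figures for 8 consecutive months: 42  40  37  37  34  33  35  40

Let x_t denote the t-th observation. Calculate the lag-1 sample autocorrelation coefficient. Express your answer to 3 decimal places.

Mean x̄ = (42 + 40 + 37 + 37 + 34 + 33 + 35 + 40)/8 = 37.2500
Deviations from mean: 4.7500, 2.7500, -0.2500, -0.2500, -3.2500, -4.2500, -2.2500, 2.7500
Σ(x_t−x̄)(x_{t+1}−x̄) = (13.0625) + (-0.6875) + (0.0625) + (0.8125) + (13.8125) + (9.5625) + (-6.1875) = 30.4375
Denominator Σ(x_t−x̄)² = 71.5000
r_1 = 30.4375 / 71.5000 = 0.426

0.426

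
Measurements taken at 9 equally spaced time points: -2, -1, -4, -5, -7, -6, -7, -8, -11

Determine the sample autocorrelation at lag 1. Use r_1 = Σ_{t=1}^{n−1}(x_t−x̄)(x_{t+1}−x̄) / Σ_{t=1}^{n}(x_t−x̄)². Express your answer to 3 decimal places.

Mean x̄ = (-2 − 1 − 4 − 5 − 7 − 6 − 7 − 8 − 11)/9 = -5.6667
Numerator Σ_{t=1}^{8}(x_t−x̄)(x_{t+1}−x̄) = 41.5556
Denominator Σ(x_t−x̄)² = 76.0000
r_1 = 41.5556 / 76.0000 = 0.547

0.547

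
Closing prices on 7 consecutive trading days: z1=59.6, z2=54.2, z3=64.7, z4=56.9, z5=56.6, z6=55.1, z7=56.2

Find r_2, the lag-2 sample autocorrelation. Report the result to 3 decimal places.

0.166

Mean z̄ = (59.6 + 54.2 + 64.7 + 56.9 + 56.6 + 55.1 + 56.2)/7 = 57.6143
Deviations from mean: 1.9857, -3.4143, 7.0857, -0.7143, -1.0143, -2.5143, -1.4143
Numerator Σ_{t=1}^{5}(z_t−z̄)(z_{t+2}−z̄) = 12.5524
Denominator Σ(z_t−z̄)² = 75.6686
r_2 = 12.5524 / 75.6686 = 0.166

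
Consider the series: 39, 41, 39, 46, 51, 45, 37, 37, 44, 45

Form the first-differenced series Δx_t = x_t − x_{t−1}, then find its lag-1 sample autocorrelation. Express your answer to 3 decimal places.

0.173

First differences Δx: 2, -2, 7, 5, -6, -8, 0, 7, 1
Mean of differences = 0.6667
Numerator Σ(Δx_t−Δx̄)(Δx_{t+1}−Δx̄) = 39.5556
Denominator Σ(Δx_t−Δx̄)² = 228.0000
r_1(Δx) = 39.5556 / 228.0000 = 0.173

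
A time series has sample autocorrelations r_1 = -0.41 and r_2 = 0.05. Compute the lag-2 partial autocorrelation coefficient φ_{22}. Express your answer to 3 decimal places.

φ_{22} = (r_2 − r_1²) / (1 − r_1²)
r_1² = (-0.41)² = 0.1681
Numerator = 0.05 − 0.1681 = -0.1181; denominator = 1 − 0.1681 = 0.8319
φ_{22} = -0.1181 / 0.8319 = -0.142

-0.142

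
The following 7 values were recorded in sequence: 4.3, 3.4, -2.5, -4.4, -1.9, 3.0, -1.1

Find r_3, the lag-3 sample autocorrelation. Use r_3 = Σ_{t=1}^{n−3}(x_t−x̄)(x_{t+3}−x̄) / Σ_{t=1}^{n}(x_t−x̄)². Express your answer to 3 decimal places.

-0.397

Mean x̄ = (4.3 + 3.4 − 2.5 − 4.4 − 1.9 + 3.0 − 1.1)/7 = 0.1143
Deviations from mean: 4.1857, 3.2857, -2.6143, -4.5143, -2.0143, 2.8857, -1.2143
Σ(x_t−x̄)(x_{t+3}−x̄) = (-18.8955) + (-6.6184) + (-7.5441) + (5.4816) = -27.5763
Denominator Σ(x_t−x̄)² = 69.3886
r_3 = -27.5763 / 69.3886 = -0.397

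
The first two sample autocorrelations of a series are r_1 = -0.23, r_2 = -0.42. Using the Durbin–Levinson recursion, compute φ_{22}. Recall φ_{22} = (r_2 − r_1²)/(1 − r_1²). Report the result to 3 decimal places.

φ_{22} = (r_2 − r_1²) / (1 − r_1²)
r_1² = (-0.23)² = 0.0529
Numerator = -0.42 − 0.0529 = -0.4729; denominator = 1 − 0.0529 = 0.9471
φ_{22} = -0.4729 / 0.9471 = -0.499

-0.499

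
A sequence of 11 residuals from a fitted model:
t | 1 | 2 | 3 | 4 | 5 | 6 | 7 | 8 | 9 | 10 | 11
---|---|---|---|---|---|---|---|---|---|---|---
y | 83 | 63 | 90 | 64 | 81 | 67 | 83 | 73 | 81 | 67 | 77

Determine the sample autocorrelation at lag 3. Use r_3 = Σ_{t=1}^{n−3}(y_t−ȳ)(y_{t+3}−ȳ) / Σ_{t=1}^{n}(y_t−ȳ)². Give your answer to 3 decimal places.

Mean ȳ = (83 + 63 + 90 + 64 + 81 + 67 + 83 + 73 + 81 + 67 + 77)/11 = 75.3636
Numerator Σ_{t=1}^{8}(y_t−ȳ)(y_{t+3}−ȳ) = -493.8512
Denominator Σ(y_t−ȳ)² = 824.5455
r_3 = -493.8512 / 824.5455 = -0.599

-0.599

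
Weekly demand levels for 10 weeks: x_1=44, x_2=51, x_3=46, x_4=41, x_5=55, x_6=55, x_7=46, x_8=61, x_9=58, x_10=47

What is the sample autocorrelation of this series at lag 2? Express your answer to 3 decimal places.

Mean x̄ = (44 + 51 + 46 + 41 + 55 + 55 + 46 + 61 + 58 + 47)/10 = 50.4000
Numerator Σ_{t=1}^{8}(x_t−x̄)(x_{t+2}−x̄) = -81.9200
Denominator Σ(x_t−x̄)² = 392.4000
r_2 = -81.9200 / 392.4000 = -0.209

-0.209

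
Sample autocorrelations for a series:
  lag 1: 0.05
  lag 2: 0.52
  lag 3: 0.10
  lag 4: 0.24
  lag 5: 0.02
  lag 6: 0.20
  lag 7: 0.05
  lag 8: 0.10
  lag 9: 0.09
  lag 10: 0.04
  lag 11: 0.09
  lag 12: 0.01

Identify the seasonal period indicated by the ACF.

2

The largest autocorrelation is r_2 = 0.52, with weaker echoes at lags 4 (0.24) and 6 (0.20); the remaining lags stay at or below 0.10.
The dominant spike at lag 2 indicates a seasonal period of 2.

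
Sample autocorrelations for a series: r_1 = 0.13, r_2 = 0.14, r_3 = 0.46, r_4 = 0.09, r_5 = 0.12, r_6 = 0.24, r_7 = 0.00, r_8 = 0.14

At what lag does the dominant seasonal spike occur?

3

The largest autocorrelation is r_3 = 0.46, with a weaker echo at lag 6 (0.24); the remaining lags stay at or below 0.14.
The dominant spike at lag 3 indicates a seasonal period of 3.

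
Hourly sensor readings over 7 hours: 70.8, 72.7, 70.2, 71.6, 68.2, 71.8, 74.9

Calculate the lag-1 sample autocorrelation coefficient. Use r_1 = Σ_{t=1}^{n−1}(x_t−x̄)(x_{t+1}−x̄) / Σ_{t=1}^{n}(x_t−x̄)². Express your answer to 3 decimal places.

Mean x̄ = (70.8 + 72.7 + 70.2 + 71.6 + 68.2 + 71.8 + 74.9)/7 = 71.4571
Numerator Σ_{t=1}^{6}(x_t−x̄)(x_{t+1}−x̄) = -2.9604
Denominator Σ(x_t−x̄)² = 26.1571
r_1 = -2.9604 / 26.1571 = -0.113

-0.113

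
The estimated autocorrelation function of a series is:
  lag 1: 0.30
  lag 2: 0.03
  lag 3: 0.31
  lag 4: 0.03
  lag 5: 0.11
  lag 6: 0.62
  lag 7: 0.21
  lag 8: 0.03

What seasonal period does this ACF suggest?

6

The largest autocorrelation is r_6 = 0.62; the remaining lags stay at or below 0.31. The elevated value at lag 1 (0.30), dropping to 0.03 at lag 2, reflects decaying short-term dependence rather than seasonality.
The dominant spike at lag 6 indicates a seasonal period of 6.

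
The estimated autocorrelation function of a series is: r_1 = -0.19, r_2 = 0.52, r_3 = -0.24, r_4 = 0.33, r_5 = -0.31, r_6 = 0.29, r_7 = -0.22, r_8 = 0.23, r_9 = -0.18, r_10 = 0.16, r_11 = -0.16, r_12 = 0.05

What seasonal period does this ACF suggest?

The largest autocorrelation is r_2 = 0.52, with weaker echoes at lags 4 (0.33), 6 (0.29), 8 (0.23) and 10 (0.16); the remaining lags stay at or below 0.05.
The dominant spike at lag 2 indicates a seasonal period of 2.

2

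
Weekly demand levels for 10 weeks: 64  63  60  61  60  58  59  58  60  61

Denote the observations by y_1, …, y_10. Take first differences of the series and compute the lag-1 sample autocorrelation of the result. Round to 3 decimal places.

First differences Δy: -1, -3, 1, -1, -2, 1, -1, 2, 1
Mean of differences = -0.3333
Numerator Σ(Δy_t−Δȳ)(Δy_{t+1}−Δȳ) = -3.1111
Denominator Σ(Δy_t−Δȳ)² = 22.0000
r_1(Δy) = -3.1111 / 22.0000 = -0.141

-0.141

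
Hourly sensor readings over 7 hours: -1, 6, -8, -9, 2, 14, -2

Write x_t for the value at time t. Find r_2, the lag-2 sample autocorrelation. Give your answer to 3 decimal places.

Mean x̄ = (-1 + 6 − 8 − 9 + 2 + 14 − 2)/7 = 0.2857
Deviations from mean: -1.2857, 5.7143, -8.2857, -9.2857, 1.7143, 13.7143, -2.2857
Σ(x_t−x̄)(x_{t+2}−x̄) = (10.6531) + (-53.0612) + (-14.2041) + (-127.3469) + (-3.9184) = -187.8776
Denominator Σ(x_t−x̄)² = 385.4286
r_2 = -187.8776 / 385.4286 = -0.487

-0.487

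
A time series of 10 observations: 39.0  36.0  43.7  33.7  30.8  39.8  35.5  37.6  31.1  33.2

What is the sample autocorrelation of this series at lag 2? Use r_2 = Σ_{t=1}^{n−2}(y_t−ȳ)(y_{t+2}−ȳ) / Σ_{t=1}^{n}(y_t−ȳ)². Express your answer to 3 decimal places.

Mean ȳ = (39.0 + 36.0 + 43.7 + 33.7 + 30.8 + 39.8 + 35.5 + 37.6 + 31.1 + 33.2)/10 = 36.0400
Numerator Σ_{t=1}^{8}(y_t−ȳ)(y_{t+2}−ȳ) = -19.2372
Denominator Σ(y_t−ȳ)² = 149.7040
r_2 = -19.2372 / 149.7040 = -0.129

-0.129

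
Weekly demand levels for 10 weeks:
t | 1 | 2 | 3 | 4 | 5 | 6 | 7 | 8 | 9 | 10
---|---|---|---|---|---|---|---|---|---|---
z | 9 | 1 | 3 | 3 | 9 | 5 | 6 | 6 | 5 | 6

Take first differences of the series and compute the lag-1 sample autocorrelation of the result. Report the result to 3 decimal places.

First differences Δz: -8, 2, 0, 6, -4, 1, 0, -1, 1
Mean of differences = -0.3333
Numerator Σ(Δz_t−Δz̄)(Δz_{t+1}−Δz̄) = -43.7778
Denominator Σ(Δz_t−Δz̄)² = 122.0000
r_1(Δz) = -43.7778 / 122.0000 = -0.359

-0.359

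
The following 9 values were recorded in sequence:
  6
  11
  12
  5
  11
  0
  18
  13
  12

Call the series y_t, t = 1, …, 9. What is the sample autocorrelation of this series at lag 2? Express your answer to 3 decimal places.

Mean ȳ = (6 + 11 + 12 + 5 + 11 + 0 + 18 + 13 + 12)/9 = 9.7778
Σ(y_t−ȳ)(y_{t+2}−ȳ) = (-8.3951) + (-5.8395) + (2.7160) + (46.7160) + (10.0494) + (-31.5062) + (18.2716) = 32.0123
Denominator Σ(y_t−ȳ)² = 223.5556
r_2 = 32.0123 / 223.5556 = 0.143

0.143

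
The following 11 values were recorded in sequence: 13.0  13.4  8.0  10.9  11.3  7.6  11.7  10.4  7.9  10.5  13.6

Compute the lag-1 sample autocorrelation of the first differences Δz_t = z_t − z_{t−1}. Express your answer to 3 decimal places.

-0.363

First differences Δz: 0.4, -5.4, 2.9, 0.4, -3.7, 4.1, -1.3, -2.5, 2.6, 3.1
Mean of differences = 0.0600
Numerator Σ(Δz_t−Δz̄)(Δz_{t+1}−Δz̄) = -33.6596
Denominator Σ(Δz_t−Δz̄)² = 92.6640
r_1(Δz) = -33.6596 / 92.6640 = -0.363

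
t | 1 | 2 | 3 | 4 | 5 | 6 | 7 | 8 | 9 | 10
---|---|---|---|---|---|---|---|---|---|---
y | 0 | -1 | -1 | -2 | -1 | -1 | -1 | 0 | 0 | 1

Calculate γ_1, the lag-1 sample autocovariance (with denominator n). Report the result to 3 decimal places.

0.244

Mean ȳ = (0 − 1 − 1 − 2 − 1 − 1 − 1 + 0 + 0 + 1)/10 = -0.6000
Σ_{t=1}^{9}(y_t−ȳ)(y_{t+1}−ȳ) = 2.4400
γ_1 = 2.4400 / 10 = 0.244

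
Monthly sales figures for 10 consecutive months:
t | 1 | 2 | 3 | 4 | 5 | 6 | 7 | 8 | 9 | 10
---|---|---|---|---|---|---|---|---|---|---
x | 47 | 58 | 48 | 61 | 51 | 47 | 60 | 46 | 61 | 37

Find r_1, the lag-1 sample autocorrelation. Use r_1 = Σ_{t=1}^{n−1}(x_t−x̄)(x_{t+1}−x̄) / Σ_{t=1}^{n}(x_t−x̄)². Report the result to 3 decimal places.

-0.620

Mean x̄ = (47 + 58 + 48 + 61 + 51 + 47 + 60 + 46 + 61 + 37)/10 = 51.6000
Numerator Σ_{t=1}^{9}(x_t−x̄)(x_{t+1}−x̄) = -364.7600
Denominator Σ(x_t−x̄)² = 588.4000
r_1 = -364.7600 / 588.4000 = -0.620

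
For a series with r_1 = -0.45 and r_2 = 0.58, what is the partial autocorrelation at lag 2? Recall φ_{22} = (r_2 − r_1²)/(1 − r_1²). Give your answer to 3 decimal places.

φ_{22} = (r_2 − r_1²) / (1 − r_1²)
r_1² = (-0.45)² = 0.2025
Numerator = 0.58 − 0.2025 = 0.3775; denominator = 1 − 0.2025 = 0.7975
φ_{22} = 0.3775 / 0.7975 = 0.473

0.473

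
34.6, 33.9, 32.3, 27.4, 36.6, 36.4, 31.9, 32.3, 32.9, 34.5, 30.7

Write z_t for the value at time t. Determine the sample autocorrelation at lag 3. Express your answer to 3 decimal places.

Mean z̄ = (34.6 + 33.9 + 32.3 + 27.4 + 36.6 + 36.4 + 31.9 + 32.3 + 32.9 + 34.5 + 30.7)/11 = 33.0455
Numerator Σ_{t=1}^{8}(z_t−z̄)(z_{t+3}−z̄) = -4.8280
Denominator Σ(z_t−z̄)² = 68.9673
r_3 = -4.8280 / 68.9673 = -0.070

-0.070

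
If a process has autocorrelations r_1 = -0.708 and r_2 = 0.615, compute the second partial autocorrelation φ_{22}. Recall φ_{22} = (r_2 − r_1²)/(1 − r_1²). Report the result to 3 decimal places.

φ_{22} = (r_2 − r_1²) / (1 − r_1²)
r_1² = (-0.708)² = 0.501264
Numerator = 0.615 − 0.5013 = 0.1137; denominator = 1 − 0.5013 = 0.4987
φ_{22} = 0.1137 / 0.4987 = 0.228

0.228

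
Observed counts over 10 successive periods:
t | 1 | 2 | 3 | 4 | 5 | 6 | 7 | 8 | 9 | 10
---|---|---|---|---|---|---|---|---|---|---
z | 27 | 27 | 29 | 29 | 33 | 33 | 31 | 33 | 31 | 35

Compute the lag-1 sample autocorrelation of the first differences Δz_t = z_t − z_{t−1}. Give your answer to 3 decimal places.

-0.498

First differences Δz: 0, 2, 0, 4, 0, -2, 2, -2, 4
Mean of differences = 0.8889
Numerator Σ(Δz_t−Δz̄)(Δz_{t+1}−Δz̄) = -20.3457
Denominator Σ(Δz_t−Δz̄)² = 40.8889
r_1(Δz) = -20.3457 / 40.8889 = -0.498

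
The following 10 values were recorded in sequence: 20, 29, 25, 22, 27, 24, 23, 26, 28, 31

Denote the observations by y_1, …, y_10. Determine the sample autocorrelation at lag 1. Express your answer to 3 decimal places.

-0.090

Mean ȳ = (20 + 29 + 25 + 22 + 27 + 24 + 23 + 26 + 28 + 31)/10 = 25.5000
Numerator Σ_{t=1}^{9}(y_t−ȳ)(y_{t+1}−ȳ) = -9.2500
Denominator Σ(y_t−ȳ)² = 102.5000
r_1 = -9.2500 / 102.5000 = -0.090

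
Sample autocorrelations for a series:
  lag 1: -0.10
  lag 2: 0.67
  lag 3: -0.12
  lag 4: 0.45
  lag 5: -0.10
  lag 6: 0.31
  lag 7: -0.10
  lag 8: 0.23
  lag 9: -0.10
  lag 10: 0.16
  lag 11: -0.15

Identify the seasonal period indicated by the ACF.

The largest autocorrelation is r_2 = 0.67, with weaker echoes at lags 4 (0.45), 6 (0.31), 8 (0.23) and 10 (0.16); the remaining lags stay at or below -0.10.
The dominant spike at lag 2 indicates a seasonal period of 2.

2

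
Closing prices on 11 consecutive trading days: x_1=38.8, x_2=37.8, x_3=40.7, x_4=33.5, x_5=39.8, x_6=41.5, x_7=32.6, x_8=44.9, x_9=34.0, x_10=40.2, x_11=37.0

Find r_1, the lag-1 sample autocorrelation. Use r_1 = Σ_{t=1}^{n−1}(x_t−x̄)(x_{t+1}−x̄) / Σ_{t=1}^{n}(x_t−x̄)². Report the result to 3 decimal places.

-0.778

Mean x̄ = (38.8 + 37.8 + 40.7 + 33.5 + 39.8 + 41.5 + 32.6 + 44.9 + 34.0 + 40.2 + 37.0)/11 = 38.2545
Numerator Σ_{t=1}^{10}(x_t−x̄)(x_{t+1}−x̄) = -110.2384
Denominator Σ(x_t−x̄)² = 141.6073
r_1 = -110.2384 / 141.6073 = -0.778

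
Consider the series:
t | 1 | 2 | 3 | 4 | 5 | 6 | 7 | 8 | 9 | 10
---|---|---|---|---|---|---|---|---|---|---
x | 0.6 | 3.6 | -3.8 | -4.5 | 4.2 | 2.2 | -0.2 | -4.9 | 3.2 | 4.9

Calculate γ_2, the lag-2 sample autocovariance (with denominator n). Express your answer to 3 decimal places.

Mean x̄ = (0.6 + 3.6 − 3.8 − 4.5 + 4.2 + 2.2 − 0.2 − 4.9 + 3.2 + 4.9)/10 = 0.5300
Σ_{t=1}^{8}(x_t−x̄)(x_{t+2}−x̄) = -77.4618
γ_2 = -77.4618 / 10 = -7.746

-7.746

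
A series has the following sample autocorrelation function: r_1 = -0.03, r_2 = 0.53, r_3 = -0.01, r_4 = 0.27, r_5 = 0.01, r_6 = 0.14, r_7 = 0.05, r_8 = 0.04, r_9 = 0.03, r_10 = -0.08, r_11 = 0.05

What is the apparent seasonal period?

2

The largest autocorrelation is r_2 = 0.53, with a weaker echo at lag 4 (0.27); the remaining lags stay at or below 0.14.
The dominant spike at lag 2 indicates a seasonal period of 2.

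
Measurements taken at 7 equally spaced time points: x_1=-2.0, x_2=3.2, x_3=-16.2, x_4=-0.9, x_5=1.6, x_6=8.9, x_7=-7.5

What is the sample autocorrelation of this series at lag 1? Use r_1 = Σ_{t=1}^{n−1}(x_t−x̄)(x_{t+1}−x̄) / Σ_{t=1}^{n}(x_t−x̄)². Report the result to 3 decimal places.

Mean x̄ = (-2.0 + 3.2 − 16.2 − 0.9 + 1.6 + 8.9 − 7.5)/7 = -1.8429
Deviations from mean: -0.1571, 5.0429, -14.3571, 0.9429, 3.4429, 10.7429, -5.6571
Numerator Σ_{t=1}^{6}(x_t−x̄)(x_{t+1}−x̄) = -107.2718
Denominator Σ(x_t−x̄)² = 391.7371
r_1 = -107.2718 / 391.7371 = -0.274

-0.274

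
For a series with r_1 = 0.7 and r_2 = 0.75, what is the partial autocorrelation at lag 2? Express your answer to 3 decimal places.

0.510

φ_{22} = (r_2 − r_1²) / (1 − r_1²)
r_1² = (0.7)² = 0.49
Numerator = 0.75 − 0.4900 = 0.2600; denominator = 1 − 0.4900 = 0.5100
φ_{22} = 0.2600 / 0.5100 = 0.510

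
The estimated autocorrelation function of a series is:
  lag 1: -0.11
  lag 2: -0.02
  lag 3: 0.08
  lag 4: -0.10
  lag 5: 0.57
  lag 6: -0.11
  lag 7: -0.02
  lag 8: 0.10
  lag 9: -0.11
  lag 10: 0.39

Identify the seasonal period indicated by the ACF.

The largest autocorrelation is r_5 = 0.57, with a weaker echo at lag 10 (0.39); the remaining lags stay at or below 0.10.
The dominant spike at lag 5 indicates a seasonal period of 5.

5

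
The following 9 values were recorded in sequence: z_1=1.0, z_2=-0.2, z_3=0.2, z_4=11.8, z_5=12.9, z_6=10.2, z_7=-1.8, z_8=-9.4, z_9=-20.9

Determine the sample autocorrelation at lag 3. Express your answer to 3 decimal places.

-0.384

Mean z̄ = (1.0 − 0.2 + 0.2 + 11.8 + 12.9 + 10.2 − 1.8 − 9.4 − 20.9)/9 = 0.4222
Σ(z_t−z̄)(z_{t+3}−z̄) = (6.5738) + (-7.7640) + (-2.1728) + (-25.2840) + (-122.5595) + (-208.4840) = -359.6904
Denominator Σ(z_t−z̄)² = 937.5756
r_3 = -359.6904 / 937.5756 = -0.384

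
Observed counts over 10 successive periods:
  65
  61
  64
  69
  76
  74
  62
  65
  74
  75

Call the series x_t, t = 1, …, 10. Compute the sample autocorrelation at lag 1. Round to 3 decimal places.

Mean x̄ = (65 + 61 + 64 + 69 + 76 + 74 + 62 + 65 + 74 + 75)/10 = 68.5000
Numerator Σ_{t=1}^{9}(x_t−x̄)(x_{t+1}−x̄) = 106.2500
Denominator Σ(x_t−x̄)² = 302.5000
r_1 = 106.2500 / 302.5000 = 0.351

0.351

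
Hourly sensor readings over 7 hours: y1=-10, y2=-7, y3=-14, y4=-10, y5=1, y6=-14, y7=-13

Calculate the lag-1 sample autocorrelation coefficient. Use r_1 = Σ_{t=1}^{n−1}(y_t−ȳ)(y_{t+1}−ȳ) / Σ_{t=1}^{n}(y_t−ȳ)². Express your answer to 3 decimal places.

Mean ȳ = (-10 − 7 − 14 − 10 + 1 − 14 − 13)/7 = -9.5714
Deviations from mean: -0.4286, 2.5714, -4.4286, -0.4286, 10.5714, -4.4286, -3.4286
Σ(y_t−ȳ)(y_{t+1}−ȳ) = (-1.1020) + (-11.3878) + (1.8980) + (-4.5306) + (-46.8163) + (15.1837) = -46.7551
Denominator Σ(y_t−ȳ)² = 169.7143
r_1 = -46.7551 / 169.7143 = -0.275

-0.275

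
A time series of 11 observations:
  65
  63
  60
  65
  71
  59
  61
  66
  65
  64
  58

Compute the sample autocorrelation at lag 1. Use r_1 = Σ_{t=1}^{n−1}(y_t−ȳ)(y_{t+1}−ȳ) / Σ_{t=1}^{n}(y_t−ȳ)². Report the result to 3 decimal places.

-0.142

Mean ȳ = (65 + 63 + 60 + 65 + 71 + 59 + 61 + 66 + 65 + 64 + 58)/11 = 63.3636
Numerator Σ_{t=1}^{10}(y_t−ȳ)(y_{t+1}−ȳ) = -19.6777
Denominator Σ(y_t−ȳ)² = 138.5455
r_1 = -19.6777 / 138.5455 = -0.142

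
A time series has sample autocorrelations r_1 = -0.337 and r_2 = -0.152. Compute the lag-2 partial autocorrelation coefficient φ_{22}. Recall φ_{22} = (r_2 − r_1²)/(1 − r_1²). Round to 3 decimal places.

-0.300

φ_{22} = (r_2 − r_1²) / (1 − r_1²)
r_1² = (-0.337)² = 0.113569
Numerator = -0.152 − 0.1136 = -0.2656; denominator = 1 − 0.1136 = 0.8864
φ_{22} = -0.2656 / 0.8864 = -0.300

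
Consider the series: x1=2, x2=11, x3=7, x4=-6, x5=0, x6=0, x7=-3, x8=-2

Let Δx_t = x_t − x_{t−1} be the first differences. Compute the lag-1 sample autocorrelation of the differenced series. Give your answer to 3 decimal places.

First differences Δx: 9, -4, -13, 6, 0, -3, 1
Mean of differences = -0.5714
Numerator Σ(Δx_t−Δx̄)(Δx_{t+1}−Δx̄) = -73.3265
Denominator Σ(Δx_t−Δx̄)² = 309.7143
r_1(Δx) = -73.3265 / 309.7143 = -0.237

-0.237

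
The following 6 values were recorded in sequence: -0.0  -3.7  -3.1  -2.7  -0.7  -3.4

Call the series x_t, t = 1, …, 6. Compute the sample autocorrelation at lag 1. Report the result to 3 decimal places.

Mean x̄ = (-0.0 − 3.7 − 3.1 − 2.7 − 0.7 − 3.4)/6 = -2.2667
Numerator Σ_{t=1}^{5}(x_t−x̄)(x_{t+1}−x̄) = -4.1478
Denominator Σ(x_t−x̄)² = 11.8133
r_1 = -4.1478 / 11.8133 = -0.351

-0.351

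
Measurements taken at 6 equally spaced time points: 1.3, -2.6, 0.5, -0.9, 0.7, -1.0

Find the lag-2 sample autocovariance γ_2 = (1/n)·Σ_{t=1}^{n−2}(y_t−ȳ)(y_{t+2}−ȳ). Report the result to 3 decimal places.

0.647

Mean ȳ = (1.3 − 2.6 + 0.5 − 0.9 + 0.7 − 1.0)/6 = -0.3333
Σ_{t=1}^{4}(y_t−ȳ)(y_{t+2}−ȳ) = 3.8844
γ_2 = 3.8844 / 6 = 0.647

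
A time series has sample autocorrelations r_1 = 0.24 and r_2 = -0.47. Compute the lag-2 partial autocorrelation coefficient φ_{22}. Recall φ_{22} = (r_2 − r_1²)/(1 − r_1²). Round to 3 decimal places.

φ_{22} = (r_2 − r_1²) / (1 − r_1²)
r_1² = (0.24)² = 0.0576
Numerator = -0.47 − 0.0576 = -0.5276; denominator = 1 − 0.0576 = 0.9424
φ_{22} = -0.5276 / 0.9424 = -0.560

-0.560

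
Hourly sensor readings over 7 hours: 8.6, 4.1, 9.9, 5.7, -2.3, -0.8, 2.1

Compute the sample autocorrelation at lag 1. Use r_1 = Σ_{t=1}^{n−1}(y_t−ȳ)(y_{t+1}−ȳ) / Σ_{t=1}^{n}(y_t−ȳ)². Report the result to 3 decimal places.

0.315

Mean ȳ = (8.6 + 4.1 + 9.9 + 5.7 − 2.3 − 0.8 + 2.1)/7 = 3.9000
Deviations from mean: 4.7000, 0.2000, 6.0000, 1.8000, -6.2000, -4.7000, -1.8000
Σ(y_t−ȳ)(y_{t+1}−ȳ) = (0.9400) + (1.2000) + (10.8000) + (-11.1600) + (29.1400) + (8.4600) = 39.3800
Denominator Σ(y_t−ȳ)² = 125.1400
r_1 = 39.3800 / 125.1400 = 0.315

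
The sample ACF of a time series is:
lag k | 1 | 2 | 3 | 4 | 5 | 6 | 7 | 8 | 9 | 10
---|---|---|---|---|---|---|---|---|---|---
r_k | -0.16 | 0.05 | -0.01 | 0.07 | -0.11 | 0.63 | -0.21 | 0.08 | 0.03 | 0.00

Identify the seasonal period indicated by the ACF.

6

The largest autocorrelation is r_6 = 0.63; the remaining lags stay at or below 0.08.
The dominant spike at lag 6 indicates a seasonal period of 6.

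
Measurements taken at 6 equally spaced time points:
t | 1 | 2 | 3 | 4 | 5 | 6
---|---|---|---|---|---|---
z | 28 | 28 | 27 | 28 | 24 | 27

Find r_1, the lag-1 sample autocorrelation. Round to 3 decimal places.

-0.167

Mean z̄ = (28 + 28 + 27 + 28 + 24 + 27)/6 = 27.0000
Numerator Σ_{t=1}^{5}(z_t−z̄)(z_{t+1}−z̄) = -2.0000
Denominator Σ(z_t−z̄)² = 12.0000
r_1 = -2.0000 / 12.0000 = -0.167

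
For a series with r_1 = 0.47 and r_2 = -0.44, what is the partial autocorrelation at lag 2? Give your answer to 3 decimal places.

φ_{22} = (r_2 − r_1²) / (1 − r_1²)
r_1² = (0.47)² = 0.2209
Numerator = -0.44 − 0.2209 = -0.6609; denominator = 1 − 0.2209 = 0.7791
φ_{22} = -0.6609 / 0.7791 = -0.848

-0.848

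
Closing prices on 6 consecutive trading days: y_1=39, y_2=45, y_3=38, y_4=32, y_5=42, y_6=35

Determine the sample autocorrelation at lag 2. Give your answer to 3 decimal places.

-0.196

Mean ȳ = (39 + 45 + 38 + 32 + 42 + 35)/6 = 38.5000
Deviations from mean: 0.5000, 6.5000, -0.5000, -6.5000, 3.5000, -3.5000
Σ(y_t−ȳ)(y_{t+2}−ȳ) = (-0.2500) + (-42.2500) + (-1.7500) + (22.7500) = -21.5000
Denominator Σ(y_t−ȳ)² = 109.5000
r_2 = -21.5000 / 109.5000 = -0.196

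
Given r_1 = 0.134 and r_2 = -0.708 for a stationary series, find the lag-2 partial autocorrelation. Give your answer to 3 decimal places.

φ_{22} = (r_2 − r_1²) / (1 − r_1²)
r_1² = (0.134)² = 0.017956
Numerator = -0.708 − 0.0180 = -0.7260; denominator = 1 − 0.0180 = 0.9820
φ_{22} = -0.7260 / 0.9820 = -0.739

-0.739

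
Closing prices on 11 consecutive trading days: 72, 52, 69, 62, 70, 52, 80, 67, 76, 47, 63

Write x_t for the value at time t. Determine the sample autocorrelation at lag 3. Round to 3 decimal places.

Mean x̄ = (72 + 52 + 69 + 62 + 70 + 52 + 80 + 67 + 76 + 47 + 63)/11 = 64.5455
Numerator Σ_{t=1}^{8}(x_t−x̄)(x_{t+3}−x̄) = -587.8926
Denominator Σ(x_t−x̄)² = 1112.7273
r_3 = -587.8926 / 1112.7273 = -0.528

-0.528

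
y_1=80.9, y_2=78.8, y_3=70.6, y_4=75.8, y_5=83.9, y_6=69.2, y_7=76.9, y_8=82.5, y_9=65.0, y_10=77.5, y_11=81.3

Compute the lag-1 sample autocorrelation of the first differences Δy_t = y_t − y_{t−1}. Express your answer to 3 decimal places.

First differences Δy: -2.1, -8.2, 5.2, 8.1, -14.7, 7.7, 5.6, -17.5, 12.5, 3.8
Mean of differences = 0.0400
Numerator Σ(Δy_t−Δȳ)(Δy_{t+1}−Δȳ) = -441.6396
Denominator Σ(Δy_t−Δȳ)² = 947.9640
r_1(Δy) = -441.6396 / 947.9640 = -0.466

-0.466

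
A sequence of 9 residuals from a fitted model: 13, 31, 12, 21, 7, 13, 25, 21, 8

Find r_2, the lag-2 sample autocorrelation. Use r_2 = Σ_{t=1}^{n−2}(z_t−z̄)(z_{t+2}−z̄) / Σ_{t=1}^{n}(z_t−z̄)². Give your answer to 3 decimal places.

-0.113

Mean z̄ = (13 + 31 + 12 + 21 + 7 + 13 + 25 + 21 + 8)/9 = 16.7778
Numerator Σ_{t=1}^{7}(z_t−z̄)(z_{t+2}−z̄) = -59.6543
Denominator Σ(z_t−z̄)² = 529.5556
r_2 = -59.6543 / 529.5556 = -0.113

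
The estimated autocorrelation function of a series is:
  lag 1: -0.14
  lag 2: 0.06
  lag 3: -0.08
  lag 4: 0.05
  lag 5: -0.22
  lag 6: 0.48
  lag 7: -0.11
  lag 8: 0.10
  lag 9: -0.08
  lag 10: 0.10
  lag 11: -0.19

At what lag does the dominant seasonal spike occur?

6

The largest autocorrelation is r_6 = 0.48; the remaining lags stay at or below 0.10.
The dominant spike at lag 6 indicates a seasonal period of 6.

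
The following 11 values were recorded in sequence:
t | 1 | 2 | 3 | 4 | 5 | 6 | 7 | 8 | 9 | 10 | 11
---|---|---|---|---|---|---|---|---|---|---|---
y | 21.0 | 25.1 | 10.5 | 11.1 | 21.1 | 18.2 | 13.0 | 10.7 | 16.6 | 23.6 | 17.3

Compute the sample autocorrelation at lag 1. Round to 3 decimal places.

0.078

Mean ȳ = (21.0 + 25.1 + 10.5 + 11.1 + 21.1 + 18.2 + 13.0 + 10.7 + 16.6 + 23.6 + 17.3)/11 = 17.1091
Numerator Σ_{t=1}^{10}(y_t−ȳ)(y_{t+1}−ȳ) = 21.4163
Denominator Σ(y_t−ȳ)² = 276.2891
r_1 = 21.4163 / 276.2891 = 0.078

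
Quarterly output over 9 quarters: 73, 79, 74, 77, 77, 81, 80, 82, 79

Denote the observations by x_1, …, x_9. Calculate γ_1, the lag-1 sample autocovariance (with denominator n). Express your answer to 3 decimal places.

Mean x̄ = (73 + 79 + 74 + 77 + 77 + 81 + 80 + 82 + 79)/9 = 78.0000
Σ_{t=1}^{8}(x_t−x̄)(x_{t+1}−x̄) = 11.0000
γ_1 = 11.0000 / 9 = 1.222

1.222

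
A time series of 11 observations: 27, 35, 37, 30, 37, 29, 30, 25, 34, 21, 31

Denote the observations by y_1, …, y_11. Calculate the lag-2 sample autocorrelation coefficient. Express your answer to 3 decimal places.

0.296

Mean ȳ = (27 + 35 + 37 + 30 + 37 + 29 + 30 + 25 + 34 + 21 + 31)/11 = 30.5455
Numerator Σ_{t=1}^{9}(y_t−ȳ)(y_{t+2}−ȳ) = 74.8595
Denominator Σ(y_t−ȳ)² = 252.7273
r_2 = 74.8595 / 252.7273 = 0.296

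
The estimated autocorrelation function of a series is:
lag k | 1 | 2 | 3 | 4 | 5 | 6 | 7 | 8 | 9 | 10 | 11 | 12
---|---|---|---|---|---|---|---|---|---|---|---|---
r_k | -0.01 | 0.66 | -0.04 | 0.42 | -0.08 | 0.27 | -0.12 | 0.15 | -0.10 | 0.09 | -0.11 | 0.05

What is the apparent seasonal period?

The largest autocorrelation is r_2 = 0.66, with weaker echoes at lags 4 (0.42), 6 (0.27) and 8 (0.15); the remaining lags stay at or below 0.09.
The dominant spike at lag 2 indicates a seasonal period of 2.

2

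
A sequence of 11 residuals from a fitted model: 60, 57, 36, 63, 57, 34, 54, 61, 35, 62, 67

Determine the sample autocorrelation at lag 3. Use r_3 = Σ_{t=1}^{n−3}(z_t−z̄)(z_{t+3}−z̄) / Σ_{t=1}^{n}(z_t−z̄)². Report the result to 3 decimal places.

Mean z̄ = (60 + 57 + 36 + 63 + 57 + 34 + 54 + 61 + 35 + 62 + 67)/11 = 53.2727
Numerator Σ_{t=1}^{8}(z_t−z̄)(z_{t+3}−z̄) = 912.6860
Denominator Σ(z_t−z̄)² = 1496.1818
r_3 = 912.6860 / 1496.1818 = 0.610

0.610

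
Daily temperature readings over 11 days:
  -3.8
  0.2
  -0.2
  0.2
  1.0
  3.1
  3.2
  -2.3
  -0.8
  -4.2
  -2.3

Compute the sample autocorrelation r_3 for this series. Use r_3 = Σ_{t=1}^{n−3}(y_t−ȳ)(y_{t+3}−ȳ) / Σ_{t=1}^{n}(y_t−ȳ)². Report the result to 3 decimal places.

Mean ȳ = (-3.8 + 0.2 − 0.2 + 0.2 + 1.0 + 3.1 + 3.2 − 2.3 − 0.8 − 4.2 − 2.3)/11 = -0.5364
Numerator Σ_{t=1}^{8}(y_t−ȳ)(y_{t+3}−ȳ) = -11.5440
Denominator Σ(y_t−ȳ)² = 61.1055
r_3 = -11.5440 / 61.1055 = -0.189

-0.189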